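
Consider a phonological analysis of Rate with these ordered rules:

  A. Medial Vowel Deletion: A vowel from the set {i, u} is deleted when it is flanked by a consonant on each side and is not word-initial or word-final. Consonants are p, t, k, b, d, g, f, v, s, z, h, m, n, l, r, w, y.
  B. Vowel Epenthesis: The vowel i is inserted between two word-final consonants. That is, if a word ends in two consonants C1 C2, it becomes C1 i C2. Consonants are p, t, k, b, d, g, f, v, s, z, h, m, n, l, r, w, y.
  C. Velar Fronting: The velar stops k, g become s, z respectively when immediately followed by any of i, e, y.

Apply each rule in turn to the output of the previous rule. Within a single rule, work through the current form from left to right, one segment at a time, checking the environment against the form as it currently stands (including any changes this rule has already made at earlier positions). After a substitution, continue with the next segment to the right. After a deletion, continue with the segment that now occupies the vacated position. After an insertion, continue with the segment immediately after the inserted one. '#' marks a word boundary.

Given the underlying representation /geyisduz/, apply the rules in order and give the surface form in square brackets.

[zeysdiz]

A Medial Vowel Deletion: [geyisduz] → [geysdz]
B Vowel Epenthesis: [geysdz] → [geysdiz]
C Velar Fronting: [geysdiz] → [zeysdiz]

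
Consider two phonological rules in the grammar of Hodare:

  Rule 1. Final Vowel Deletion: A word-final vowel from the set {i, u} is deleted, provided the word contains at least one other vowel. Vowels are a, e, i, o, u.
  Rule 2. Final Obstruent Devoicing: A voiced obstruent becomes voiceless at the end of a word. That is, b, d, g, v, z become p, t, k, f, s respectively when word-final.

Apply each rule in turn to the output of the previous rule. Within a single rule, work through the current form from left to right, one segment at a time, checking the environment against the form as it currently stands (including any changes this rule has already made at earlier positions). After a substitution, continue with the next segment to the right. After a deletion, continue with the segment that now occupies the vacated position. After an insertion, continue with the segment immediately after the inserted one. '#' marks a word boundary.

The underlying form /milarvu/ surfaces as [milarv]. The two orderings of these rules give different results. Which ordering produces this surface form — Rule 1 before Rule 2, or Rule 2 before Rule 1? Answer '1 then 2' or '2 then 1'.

2 then 1

Order 1 then 2:
  1 Final Vowel Deletion: [milarvu] → [milarv]
  2 Final Obstruent Devoicing: [milarv] → [milarf]
  result: [milarf]
Order 2 then 1:
  2 Final Obstruent Devoicing: no change — [milarvu]
  1 Final Vowel Deletion: [milarvu] → [milarv]
  result: [milarv]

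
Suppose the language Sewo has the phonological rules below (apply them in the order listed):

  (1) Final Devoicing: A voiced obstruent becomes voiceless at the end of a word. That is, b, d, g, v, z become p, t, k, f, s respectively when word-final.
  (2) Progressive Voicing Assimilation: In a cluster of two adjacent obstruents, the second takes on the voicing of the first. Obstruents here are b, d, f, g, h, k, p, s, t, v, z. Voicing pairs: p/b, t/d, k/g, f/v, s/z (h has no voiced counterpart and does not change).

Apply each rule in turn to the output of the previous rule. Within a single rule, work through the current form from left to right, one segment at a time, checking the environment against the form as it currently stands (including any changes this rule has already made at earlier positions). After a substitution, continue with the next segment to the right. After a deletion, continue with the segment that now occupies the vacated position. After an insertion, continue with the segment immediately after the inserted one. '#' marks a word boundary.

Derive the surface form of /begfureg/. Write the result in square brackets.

(1) Final Devoicing: [begfureg] → [begfurek]
(2) Progressive Voicing Assimilation: [begfurek] → [begvurek]

[begvurek]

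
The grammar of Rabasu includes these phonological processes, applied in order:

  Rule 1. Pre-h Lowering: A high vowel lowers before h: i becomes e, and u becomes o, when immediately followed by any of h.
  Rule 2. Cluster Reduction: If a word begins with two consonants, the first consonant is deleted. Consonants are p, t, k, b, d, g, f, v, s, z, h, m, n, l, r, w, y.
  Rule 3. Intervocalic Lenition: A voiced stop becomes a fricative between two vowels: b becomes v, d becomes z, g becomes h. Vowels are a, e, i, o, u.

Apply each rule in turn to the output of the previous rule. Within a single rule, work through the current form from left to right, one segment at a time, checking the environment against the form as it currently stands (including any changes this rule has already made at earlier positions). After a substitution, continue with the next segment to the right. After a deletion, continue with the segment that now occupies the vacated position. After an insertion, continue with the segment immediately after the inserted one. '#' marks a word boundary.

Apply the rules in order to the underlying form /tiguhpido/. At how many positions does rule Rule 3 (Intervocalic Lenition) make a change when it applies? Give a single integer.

Rule 1 Pre-h Lowering: [tiguhpido] → [tigohpido]
Rule 2 Cluster Reduction: no change — [tigohpido]
Rule 3 Intervocalic Lenition: [tigohpido] → [tihohpizo]
Rule Rule 3 changed 2 position(s).

2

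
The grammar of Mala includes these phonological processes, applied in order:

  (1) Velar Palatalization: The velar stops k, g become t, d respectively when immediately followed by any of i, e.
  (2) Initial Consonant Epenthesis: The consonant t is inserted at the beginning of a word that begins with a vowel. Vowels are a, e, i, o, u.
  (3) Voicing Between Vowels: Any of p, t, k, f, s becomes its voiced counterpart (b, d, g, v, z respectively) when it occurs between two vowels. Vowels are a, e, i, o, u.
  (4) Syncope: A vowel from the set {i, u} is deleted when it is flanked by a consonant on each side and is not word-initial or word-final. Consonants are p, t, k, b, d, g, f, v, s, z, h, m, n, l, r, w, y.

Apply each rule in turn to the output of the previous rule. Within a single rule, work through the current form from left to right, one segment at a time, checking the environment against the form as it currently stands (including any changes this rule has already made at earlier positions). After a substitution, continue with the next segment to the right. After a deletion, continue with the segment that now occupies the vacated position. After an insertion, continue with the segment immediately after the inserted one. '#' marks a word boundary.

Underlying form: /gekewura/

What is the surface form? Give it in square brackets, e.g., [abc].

(1) Velar Palatalization: [gekewura] → [detewura]
(2) Initial Consonant Epenthesis: no change — [detewura]
(3) Voicing Between Vowels: [detewura] → [dedewura]
(4) Syncope: [dedewura] → [dedewra]

[dedewra]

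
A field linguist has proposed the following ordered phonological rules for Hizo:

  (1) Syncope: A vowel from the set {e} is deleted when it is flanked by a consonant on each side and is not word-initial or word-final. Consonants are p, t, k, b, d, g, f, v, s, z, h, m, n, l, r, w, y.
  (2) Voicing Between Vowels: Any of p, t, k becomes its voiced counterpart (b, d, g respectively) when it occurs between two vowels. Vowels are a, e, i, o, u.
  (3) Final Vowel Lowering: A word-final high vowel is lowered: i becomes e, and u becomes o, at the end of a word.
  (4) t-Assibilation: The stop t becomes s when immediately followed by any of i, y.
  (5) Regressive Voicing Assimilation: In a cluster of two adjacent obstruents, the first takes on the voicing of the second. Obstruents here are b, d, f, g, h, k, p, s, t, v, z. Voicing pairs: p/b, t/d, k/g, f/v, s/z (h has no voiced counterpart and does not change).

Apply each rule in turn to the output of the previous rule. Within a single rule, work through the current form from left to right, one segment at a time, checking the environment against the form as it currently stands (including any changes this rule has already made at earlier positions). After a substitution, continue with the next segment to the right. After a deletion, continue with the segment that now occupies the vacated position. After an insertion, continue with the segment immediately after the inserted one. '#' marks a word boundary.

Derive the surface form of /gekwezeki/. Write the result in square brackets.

(1) Syncope: [gekwezeki] → [gkwzki]
(2) Voicing Between Vowels: no change — [gkwzki]
(3) Final Vowel Lowering: [gkwzki] → [gkwzke]
(4) t-Assibilation: no change — [gkwzke]
(5) Regressive Voicing Assimilation: [gkwzke] → [kkwske]

[kkwske]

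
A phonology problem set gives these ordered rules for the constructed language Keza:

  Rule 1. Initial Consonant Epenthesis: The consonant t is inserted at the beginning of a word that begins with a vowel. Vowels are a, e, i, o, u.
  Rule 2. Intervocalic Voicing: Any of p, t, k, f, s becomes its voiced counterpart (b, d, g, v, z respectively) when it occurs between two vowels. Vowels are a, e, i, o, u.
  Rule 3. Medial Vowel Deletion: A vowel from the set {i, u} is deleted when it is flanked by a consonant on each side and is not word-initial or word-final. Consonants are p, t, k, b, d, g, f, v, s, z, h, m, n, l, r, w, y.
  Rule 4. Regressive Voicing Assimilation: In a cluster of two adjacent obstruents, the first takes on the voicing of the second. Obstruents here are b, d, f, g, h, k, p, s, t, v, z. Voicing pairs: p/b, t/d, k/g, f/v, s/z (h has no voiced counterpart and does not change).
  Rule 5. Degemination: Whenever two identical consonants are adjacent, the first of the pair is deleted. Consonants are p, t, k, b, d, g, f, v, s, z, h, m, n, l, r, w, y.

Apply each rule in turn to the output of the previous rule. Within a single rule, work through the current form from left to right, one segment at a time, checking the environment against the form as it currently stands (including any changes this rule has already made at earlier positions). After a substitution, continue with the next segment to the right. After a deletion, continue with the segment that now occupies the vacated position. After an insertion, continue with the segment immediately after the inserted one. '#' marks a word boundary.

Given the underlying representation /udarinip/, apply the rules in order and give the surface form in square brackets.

[darnp]

Rule 1 Initial Consonant Epenthesis: [udarinip] → [tudarinip]
Rule 2 Intervocalic Voicing: no change — [tudarinip]
Rule 3 Medial Vowel Deletion: [tudarinip] → [tdarnp]
Rule 4 Regressive Voicing Assimilation: [tdarnp] → [ddarnp]
Rule 5 Degemination: [ddarnp] → [darnp]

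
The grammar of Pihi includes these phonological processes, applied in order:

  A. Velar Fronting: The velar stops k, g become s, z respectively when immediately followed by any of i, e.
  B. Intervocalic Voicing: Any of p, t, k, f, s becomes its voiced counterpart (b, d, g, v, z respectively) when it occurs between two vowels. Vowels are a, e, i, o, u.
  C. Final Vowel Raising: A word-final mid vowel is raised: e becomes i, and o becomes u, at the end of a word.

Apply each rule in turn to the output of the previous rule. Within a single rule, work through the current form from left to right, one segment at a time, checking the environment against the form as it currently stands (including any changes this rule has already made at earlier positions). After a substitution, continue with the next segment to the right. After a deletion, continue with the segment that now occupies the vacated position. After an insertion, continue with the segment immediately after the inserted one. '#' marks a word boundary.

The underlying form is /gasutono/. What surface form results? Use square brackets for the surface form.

A Velar Fronting: no change — [gasutono]
B Intervocalic Voicing: [gasutono] → [gazudono]
C Final Vowel Raising: [gazudono] → [gazudonu]

[gazudonu]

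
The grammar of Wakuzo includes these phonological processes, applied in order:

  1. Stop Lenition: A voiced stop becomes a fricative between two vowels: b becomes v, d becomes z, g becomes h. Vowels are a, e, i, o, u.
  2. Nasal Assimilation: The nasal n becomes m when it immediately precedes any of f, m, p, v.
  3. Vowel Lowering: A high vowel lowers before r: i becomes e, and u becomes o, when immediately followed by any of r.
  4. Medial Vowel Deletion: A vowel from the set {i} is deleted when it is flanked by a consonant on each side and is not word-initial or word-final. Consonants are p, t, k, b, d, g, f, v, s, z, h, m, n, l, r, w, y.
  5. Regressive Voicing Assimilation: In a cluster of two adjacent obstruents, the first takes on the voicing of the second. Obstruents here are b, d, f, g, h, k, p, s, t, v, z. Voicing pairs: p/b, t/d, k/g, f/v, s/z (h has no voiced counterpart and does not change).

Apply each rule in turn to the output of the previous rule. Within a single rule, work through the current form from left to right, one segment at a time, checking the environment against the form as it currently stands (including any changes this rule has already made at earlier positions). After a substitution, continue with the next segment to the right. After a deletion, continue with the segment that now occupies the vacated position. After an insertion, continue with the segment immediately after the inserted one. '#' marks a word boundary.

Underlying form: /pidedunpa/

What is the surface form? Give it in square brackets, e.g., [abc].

[bzezumpa]

1 Stop Lenition: [pidedunpa] → [pizezunpa]
2 Nasal Assimilation: [pizezunpa] → [pizezumpa]
3 Vowel Lowering: no change — [pizezumpa]
4 Medial Vowel Deletion: [pizezumpa] → [pzezumpa]
5 Regressive Voicing Assimilation: [pzezumpa] → [bzezumpa]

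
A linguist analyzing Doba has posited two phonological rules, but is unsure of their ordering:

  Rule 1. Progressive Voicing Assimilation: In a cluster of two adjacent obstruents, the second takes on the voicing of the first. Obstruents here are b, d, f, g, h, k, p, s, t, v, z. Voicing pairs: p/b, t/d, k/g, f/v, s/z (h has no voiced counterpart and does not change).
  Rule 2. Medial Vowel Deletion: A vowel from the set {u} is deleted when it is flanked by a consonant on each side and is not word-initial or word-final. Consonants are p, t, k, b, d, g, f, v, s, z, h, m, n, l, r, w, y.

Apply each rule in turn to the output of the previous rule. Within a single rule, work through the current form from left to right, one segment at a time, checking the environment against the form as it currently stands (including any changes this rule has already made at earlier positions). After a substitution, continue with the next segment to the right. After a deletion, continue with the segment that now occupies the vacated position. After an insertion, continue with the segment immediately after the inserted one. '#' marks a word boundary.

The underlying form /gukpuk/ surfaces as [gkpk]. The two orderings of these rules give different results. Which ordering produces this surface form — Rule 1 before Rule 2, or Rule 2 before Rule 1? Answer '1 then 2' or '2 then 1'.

1 then 2

Order 1 then 2:
  1 Progressive Voicing Assimilation: no change — [gukpuk]
  2 Medial Vowel Deletion: [gukpuk] → [gkpk]
  result: [gkpk]
Order 2 then 1:
  2 Medial Vowel Deletion: [gukpuk] → [gkpk]
  1 Progressive Voicing Assimilation: [gkpk] → [ggbg]
  result: [ggbg]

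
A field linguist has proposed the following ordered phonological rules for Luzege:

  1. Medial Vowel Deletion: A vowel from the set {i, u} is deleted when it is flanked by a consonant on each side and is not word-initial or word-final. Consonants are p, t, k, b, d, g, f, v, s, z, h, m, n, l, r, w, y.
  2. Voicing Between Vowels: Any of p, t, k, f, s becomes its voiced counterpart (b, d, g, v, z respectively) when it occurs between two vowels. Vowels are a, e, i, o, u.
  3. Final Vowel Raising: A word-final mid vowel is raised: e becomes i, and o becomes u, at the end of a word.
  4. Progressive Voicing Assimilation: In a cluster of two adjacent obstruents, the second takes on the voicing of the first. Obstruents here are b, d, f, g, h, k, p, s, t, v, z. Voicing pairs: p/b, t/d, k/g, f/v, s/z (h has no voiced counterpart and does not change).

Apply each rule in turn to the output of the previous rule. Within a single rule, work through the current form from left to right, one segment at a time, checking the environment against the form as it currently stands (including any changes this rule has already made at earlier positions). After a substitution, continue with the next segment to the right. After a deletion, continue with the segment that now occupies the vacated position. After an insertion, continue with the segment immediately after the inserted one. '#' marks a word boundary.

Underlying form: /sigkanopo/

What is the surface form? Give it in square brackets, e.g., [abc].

[skkanobu]

1 Medial Vowel Deletion: [sigkanopo] → [sgkanopo]
2 Voicing Between Vowels: [sgkanopo] → [sgkanobo]
3 Final Vowel Raising: [sgkanobo] → [sgkanobu]
4 Progressive Voicing Assimilation: [sgkanobu] → [skkanobu]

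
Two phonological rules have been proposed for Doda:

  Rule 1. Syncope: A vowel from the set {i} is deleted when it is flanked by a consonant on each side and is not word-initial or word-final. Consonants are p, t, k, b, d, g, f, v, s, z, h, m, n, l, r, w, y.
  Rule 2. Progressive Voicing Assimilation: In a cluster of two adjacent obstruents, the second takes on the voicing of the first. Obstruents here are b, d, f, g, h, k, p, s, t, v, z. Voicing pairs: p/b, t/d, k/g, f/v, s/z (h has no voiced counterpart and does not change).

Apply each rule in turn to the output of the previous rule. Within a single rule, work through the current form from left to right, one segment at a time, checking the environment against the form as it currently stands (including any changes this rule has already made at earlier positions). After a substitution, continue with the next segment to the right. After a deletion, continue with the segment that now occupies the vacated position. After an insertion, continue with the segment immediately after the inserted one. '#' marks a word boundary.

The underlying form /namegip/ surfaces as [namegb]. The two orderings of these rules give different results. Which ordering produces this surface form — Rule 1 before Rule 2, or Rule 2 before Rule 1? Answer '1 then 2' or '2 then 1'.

1 then 2

Order 1 then 2:
  1 Syncope: [namegip] → [namegp]
  2 Progressive Voicing Assimilation: [namegp] → [namegb]
  result: [namegb]
Order 2 then 1:
  2 Progressive Voicing Assimilation: no change — [namegip]
  1 Syncope: [namegip] → [namegp]
  result: [namegp]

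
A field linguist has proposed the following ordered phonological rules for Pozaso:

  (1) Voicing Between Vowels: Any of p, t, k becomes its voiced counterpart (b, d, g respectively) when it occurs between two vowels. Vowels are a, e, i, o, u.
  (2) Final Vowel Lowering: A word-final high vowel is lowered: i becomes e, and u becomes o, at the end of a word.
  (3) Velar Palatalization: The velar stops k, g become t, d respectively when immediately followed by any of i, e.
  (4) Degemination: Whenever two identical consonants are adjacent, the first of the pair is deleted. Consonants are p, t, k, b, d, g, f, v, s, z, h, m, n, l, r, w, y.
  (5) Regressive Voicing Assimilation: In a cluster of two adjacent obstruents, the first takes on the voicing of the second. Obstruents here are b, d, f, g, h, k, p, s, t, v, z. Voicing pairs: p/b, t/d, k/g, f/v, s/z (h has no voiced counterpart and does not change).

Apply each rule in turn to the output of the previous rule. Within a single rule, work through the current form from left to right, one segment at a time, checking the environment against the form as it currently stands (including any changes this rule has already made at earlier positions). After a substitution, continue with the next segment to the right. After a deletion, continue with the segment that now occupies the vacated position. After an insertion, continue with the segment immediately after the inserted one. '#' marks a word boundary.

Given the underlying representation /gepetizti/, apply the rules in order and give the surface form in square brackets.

(1) Voicing Between Vowels: [gepetizti] → [gebedizti]
(2) Final Vowel Lowering: [gebedizti] → [gebedizte]
(3) Velar Palatalization: [gebedizte] → [debedizte]
(4) Degemination: no change — [debedizte]
(5) Regressive Voicing Assimilation: [debedizte] → [debediste]

[debediste]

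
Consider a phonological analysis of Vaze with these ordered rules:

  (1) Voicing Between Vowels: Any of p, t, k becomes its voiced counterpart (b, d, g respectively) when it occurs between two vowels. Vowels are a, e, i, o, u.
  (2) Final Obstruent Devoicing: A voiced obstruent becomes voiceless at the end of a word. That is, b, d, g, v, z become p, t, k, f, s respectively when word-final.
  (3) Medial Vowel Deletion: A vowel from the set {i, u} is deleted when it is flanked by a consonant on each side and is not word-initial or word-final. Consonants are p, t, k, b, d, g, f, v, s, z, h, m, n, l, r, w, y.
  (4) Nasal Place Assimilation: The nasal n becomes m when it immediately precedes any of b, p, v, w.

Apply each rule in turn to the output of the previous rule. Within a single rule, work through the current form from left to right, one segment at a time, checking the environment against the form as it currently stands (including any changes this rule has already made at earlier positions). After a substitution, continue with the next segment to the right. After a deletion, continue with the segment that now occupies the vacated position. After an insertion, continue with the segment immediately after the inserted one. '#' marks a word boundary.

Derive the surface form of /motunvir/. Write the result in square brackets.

[modmvr]

(1) Voicing Between Vowels: [motunvir] → [modunvir]
(2) Final Obstruent Devoicing: no change — [modunvir]
(3) Medial Vowel Deletion: [modunvir] → [modnvr]
(4) Nasal Place Assimilation: [modnvr] → [modmvr]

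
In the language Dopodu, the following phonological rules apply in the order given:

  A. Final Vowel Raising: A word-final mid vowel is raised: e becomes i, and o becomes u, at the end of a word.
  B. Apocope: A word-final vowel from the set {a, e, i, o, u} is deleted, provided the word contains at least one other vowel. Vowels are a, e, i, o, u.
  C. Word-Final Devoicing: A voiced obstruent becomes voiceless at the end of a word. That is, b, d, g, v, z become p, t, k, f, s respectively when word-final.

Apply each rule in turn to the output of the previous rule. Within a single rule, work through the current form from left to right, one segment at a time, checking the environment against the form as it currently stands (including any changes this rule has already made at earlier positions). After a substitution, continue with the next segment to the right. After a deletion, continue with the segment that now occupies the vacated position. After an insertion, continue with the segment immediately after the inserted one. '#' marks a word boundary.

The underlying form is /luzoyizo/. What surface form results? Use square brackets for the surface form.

[luzoyis]

A Final Vowel Raising: [luzoyizo] → [luzoyizu]
B Apocope: [luzoyizu] → [luzoyiz]
C Word-Final Devoicing: [luzoyiz] → [luzoyis]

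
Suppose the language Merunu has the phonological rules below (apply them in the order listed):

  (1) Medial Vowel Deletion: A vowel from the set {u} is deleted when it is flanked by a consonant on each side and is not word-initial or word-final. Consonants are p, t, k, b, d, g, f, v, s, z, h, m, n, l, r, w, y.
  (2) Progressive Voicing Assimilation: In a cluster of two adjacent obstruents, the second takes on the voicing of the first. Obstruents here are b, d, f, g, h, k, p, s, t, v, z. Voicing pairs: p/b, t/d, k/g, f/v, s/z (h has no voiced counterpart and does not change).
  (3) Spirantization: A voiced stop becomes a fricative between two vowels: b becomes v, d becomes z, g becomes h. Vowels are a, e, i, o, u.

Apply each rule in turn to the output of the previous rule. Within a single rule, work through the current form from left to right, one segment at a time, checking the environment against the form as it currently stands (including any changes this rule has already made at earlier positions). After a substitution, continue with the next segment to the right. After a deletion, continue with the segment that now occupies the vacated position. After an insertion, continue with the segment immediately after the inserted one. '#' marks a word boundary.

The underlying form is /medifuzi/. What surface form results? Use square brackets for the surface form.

[mezifsi]

(1) Medial Vowel Deletion: [medifuzi] → [medifzi]
(2) Progressive Voicing Assimilation: [medifzi] → [medifsi]
(3) Spirantization: [medifsi] → [mezifsi]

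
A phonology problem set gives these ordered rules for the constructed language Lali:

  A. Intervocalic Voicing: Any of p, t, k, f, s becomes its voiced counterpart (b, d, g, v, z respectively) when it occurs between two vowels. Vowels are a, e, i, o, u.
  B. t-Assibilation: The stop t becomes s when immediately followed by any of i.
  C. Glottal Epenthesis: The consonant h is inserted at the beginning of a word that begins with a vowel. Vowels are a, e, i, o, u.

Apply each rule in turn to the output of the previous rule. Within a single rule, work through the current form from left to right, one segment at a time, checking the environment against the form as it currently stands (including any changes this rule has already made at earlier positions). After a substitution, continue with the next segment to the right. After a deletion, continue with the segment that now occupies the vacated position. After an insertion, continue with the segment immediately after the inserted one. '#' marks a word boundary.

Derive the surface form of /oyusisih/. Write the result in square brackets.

A Intervocalic Voicing: [oyusisih] → [oyuzizih]
B t-Assibilation: no change — [oyuzizih]
C Glottal Epenthesis: [oyuzizih] → [hoyuzizih]

[hoyuzizih]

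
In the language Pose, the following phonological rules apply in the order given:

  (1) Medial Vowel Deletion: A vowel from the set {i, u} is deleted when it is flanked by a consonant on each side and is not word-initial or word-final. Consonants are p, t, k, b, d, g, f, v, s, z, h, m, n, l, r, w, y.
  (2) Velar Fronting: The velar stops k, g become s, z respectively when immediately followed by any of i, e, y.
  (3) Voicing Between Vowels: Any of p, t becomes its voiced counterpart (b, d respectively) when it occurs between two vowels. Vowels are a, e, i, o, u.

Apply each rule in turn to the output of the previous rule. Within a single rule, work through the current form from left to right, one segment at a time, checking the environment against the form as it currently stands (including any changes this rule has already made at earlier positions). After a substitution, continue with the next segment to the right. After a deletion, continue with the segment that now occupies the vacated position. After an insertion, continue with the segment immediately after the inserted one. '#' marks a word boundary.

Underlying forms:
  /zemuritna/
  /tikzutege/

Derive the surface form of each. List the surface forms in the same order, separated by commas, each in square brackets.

/zemuritna/:
  (1) Medial Vowel Deletion: [zemuritna] → [zemrtna]
  (2) Velar Fronting: no change — [zemrtna]
  (3) Voicing Between Vowels: no change — [zemrtna]
/tikzutege/:
  (1) Medial Vowel Deletion: [tikzutege] → [tkztege]
  (2) Velar Fronting: [tkztege] → [tkzteze]
  (3) Voicing Between Vowels: no change — [tkzteze]

[zemrtna], [tkzteze]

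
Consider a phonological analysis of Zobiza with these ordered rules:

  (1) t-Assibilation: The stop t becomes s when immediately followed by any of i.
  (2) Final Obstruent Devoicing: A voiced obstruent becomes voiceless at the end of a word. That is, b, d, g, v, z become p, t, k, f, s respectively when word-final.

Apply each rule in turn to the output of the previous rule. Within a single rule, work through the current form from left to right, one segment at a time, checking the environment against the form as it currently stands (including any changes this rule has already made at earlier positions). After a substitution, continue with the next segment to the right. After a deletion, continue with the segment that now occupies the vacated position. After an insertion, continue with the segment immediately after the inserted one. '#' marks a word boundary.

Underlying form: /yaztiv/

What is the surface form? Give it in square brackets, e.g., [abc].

(1) t-Assibilation: [yaztiv] → [yazsiv]
(2) Final Obstruent Devoicing: [yazsiv] → [yazsif]

[yazsif]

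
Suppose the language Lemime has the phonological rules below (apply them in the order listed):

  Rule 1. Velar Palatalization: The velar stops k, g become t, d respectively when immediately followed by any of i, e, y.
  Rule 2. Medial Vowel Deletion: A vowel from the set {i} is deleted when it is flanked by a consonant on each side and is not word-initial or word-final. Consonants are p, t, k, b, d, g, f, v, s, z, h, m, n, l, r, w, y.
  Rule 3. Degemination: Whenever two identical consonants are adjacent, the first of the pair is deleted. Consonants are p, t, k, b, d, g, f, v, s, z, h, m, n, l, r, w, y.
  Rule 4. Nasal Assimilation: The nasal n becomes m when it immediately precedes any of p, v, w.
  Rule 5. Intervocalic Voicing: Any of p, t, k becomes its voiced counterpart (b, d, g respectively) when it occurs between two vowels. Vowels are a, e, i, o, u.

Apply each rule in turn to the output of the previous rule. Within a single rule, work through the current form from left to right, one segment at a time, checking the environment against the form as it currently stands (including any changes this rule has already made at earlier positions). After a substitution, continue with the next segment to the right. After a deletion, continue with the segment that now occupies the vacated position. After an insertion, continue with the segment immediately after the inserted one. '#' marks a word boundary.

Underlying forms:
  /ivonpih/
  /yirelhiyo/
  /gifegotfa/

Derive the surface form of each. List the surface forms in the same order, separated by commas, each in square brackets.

[ivomph], [yrelhyo], [dfegotfa]

/ivonpih/:
  Rule 1 Velar Palatalization: no change — [ivonpih]
  Rule 2 Medial Vowel Deletion: [ivonpih] → [ivonph]
  Rule 3 Degemination: no change — [ivonph]
  Rule 4 Nasal Assimilation: [ivonph] → [ivomph]
  Rule 5 Intervocalic Voicing: no change — [ivomph]
/yirelhiyo/:
  Rule 1 Velar Palatalization: no change — [yirelhiyo]
  Rule 2 Medial Vowel Deletion: [yirelhiyo] → [yrelhyo]
  Rule 3 Degemination: no change — [yrelhyo]
  Rule 4 Nasal Assimilation: no change — [yrelhyo]
  Rule 5 Intervocalic Voicing: no change — [yrelhyo]
/gifegotfa/:
  Rule 1 Velar Palatalization: [gifegotfa] → [difegotfa]
  Rule 2 Medial Vowel Deletion: [difegotfa] → [dfegotfa]
  Rule 3 Degemination: no change — [dfegotfa]
  Rule 4 Nasal Assimilation: no change — [dfegotfa]
  Rule 5 Intervocalic Voicing: no change — [dfegotfa]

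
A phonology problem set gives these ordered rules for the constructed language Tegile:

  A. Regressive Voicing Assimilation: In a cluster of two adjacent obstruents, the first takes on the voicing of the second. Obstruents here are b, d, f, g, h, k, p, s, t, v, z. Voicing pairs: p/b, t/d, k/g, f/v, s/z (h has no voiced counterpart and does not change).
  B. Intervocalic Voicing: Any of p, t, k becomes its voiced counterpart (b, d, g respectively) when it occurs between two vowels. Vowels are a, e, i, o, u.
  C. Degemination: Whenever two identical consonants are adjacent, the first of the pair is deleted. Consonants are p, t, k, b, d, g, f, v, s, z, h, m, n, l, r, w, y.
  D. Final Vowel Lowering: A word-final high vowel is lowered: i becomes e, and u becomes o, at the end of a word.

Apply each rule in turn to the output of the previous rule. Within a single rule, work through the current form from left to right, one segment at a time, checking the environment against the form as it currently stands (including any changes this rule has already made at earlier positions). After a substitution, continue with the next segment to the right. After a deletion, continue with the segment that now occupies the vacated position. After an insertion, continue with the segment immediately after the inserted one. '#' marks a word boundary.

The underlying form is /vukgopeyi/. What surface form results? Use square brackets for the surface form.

A Regressive Voicing Assimilation: [vukgopeyi] → [vuggopeyi]
B Intervocalic Voicing: [vuggopeyi] → [vuggobeyi]
C Degemination: [vuggobeyi] → [vugobeyi]
D Final Vowel Lowering: [vugobeyi] → [vugobeye]

[vugobeye]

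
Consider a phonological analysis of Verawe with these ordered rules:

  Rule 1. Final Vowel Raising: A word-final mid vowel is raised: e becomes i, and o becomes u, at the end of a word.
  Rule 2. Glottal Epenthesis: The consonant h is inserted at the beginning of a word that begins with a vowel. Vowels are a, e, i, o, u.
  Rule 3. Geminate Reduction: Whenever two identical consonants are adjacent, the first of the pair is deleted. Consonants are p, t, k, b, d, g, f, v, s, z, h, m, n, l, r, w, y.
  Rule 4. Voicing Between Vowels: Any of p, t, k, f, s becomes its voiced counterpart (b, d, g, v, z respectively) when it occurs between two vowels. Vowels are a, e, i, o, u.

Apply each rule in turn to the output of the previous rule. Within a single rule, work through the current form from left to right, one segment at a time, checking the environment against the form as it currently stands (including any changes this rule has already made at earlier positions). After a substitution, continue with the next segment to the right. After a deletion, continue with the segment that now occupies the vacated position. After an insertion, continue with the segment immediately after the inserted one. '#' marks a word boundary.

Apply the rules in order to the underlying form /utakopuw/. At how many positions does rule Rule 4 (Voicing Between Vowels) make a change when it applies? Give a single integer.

3

Rule 1 Final Vowel Raising: no change — [utakopuw]
Rule 2 Glottal Epenthesis: [utakopuw] → [hutakopuw]
Rule 3 Geminate Reduction: no change — [hutakopuw]
Rule 4 Voicing Between Vowels: [hutakopuw] → [hudagobuw]
Rule Rule 4 changed 3 position(s).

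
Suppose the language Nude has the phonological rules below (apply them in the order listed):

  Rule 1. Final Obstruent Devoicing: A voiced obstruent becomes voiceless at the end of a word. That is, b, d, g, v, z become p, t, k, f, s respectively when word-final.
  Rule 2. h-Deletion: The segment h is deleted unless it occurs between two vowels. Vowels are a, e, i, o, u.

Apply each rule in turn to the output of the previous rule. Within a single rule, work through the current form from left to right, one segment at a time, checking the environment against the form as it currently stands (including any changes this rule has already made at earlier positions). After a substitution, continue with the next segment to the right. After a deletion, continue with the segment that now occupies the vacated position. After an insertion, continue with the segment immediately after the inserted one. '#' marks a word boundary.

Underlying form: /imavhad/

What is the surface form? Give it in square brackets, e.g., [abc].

[imavat]

Rule 1 Final Obstruent Devoicing: [imavhad] → [imavhat]
Rule 2 h-Deletion: [imavhat] → [imavat]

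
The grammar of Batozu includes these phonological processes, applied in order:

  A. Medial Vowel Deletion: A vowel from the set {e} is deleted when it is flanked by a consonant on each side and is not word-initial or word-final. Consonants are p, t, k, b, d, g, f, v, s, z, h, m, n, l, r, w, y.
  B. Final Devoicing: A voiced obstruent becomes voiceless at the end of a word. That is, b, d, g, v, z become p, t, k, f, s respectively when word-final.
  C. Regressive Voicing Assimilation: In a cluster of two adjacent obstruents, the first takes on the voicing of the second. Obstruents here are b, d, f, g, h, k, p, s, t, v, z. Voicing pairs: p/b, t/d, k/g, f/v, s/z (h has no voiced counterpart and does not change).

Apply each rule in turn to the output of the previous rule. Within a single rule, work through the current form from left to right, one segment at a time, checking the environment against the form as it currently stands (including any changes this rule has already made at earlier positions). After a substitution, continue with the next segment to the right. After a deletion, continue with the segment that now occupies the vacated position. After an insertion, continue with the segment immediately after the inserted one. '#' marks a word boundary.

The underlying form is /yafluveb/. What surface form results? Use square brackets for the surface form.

A Medial Vowel Deletion: [yafluveb] → [yafluvb]
B Final Devoicing: [yafluvb] → [yafluvp]
C Regressive Voicing Assimilation: [yafluvp] → [yaflufp]

[yaflufp]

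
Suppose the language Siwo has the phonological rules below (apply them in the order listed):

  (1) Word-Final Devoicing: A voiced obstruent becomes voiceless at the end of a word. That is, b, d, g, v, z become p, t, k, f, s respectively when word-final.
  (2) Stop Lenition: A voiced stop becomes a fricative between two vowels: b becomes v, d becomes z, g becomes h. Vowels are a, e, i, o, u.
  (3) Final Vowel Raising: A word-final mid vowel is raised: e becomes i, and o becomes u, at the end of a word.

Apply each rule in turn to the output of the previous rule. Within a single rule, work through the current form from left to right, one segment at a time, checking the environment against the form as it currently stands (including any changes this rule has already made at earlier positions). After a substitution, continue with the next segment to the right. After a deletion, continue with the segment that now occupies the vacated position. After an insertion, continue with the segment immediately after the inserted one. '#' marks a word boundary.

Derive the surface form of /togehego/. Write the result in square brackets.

(1) Word-Final Devoicing: no change — [togehego]
(2) Stop Lenition: [togehego] → [toheheho]
(3) Final Vowel Raising: [toheheho] → [tohehehu]

[tohehehu]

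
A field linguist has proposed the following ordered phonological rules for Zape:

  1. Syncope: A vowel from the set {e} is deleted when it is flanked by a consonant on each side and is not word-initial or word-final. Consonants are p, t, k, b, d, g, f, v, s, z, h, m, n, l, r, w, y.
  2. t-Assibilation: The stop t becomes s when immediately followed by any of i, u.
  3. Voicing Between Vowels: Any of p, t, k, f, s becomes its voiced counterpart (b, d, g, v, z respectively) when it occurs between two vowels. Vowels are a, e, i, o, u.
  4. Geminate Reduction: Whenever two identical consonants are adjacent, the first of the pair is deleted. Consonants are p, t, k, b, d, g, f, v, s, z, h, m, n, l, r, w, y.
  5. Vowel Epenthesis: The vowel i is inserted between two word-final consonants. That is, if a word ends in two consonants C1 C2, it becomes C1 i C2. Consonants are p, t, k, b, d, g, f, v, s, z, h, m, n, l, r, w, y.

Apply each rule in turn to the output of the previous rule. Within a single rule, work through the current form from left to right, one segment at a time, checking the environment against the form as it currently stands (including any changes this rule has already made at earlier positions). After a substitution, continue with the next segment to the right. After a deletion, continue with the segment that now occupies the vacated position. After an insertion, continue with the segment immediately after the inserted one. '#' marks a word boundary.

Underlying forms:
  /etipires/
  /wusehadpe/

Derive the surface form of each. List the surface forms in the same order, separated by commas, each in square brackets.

[ezibiris], [wushadpe]

/etipires/:
  1 Syncope: [etipires] → [etipirs]
  2 t-Assibilation: [etipirs] → [esipirs]
  3 Voicing Between Vowels: [esipirs] → [ezibirs]
  4 Geminate Reduction: no change — [ezibirs]
  5 Vowel Epenthesis: [ezibirs] → [ezibiris]
/wusehadpe/:
  1 Syncope: [wusehadpe] → [wushadpe]
  2 t-Assibilation: no change — [wushadpe]
  3 Voicing Between Vowels: no change — [wushadpe]
  4 Geminate Reduction: no change — [wushadpe]
  5 Vowel Epenthesis: no change — [wushadpe]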